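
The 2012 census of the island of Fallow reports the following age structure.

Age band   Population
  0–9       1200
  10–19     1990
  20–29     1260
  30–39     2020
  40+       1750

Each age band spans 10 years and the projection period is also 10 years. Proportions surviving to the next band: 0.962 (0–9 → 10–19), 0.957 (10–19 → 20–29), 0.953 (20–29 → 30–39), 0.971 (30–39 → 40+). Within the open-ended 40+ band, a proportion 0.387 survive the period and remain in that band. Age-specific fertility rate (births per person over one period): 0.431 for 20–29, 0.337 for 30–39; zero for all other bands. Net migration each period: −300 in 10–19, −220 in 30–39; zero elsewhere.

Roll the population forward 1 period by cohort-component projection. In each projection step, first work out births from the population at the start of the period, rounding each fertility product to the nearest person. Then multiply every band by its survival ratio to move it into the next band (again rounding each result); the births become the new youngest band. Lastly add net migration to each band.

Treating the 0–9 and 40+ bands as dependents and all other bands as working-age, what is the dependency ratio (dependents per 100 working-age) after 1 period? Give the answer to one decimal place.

Numbering the bands 1..5 from youngest to oldest:
After projecting period 1:
Births: 1260 × 0.431 = 543, 2020 × 0.337 = 681 → 1224
Band 2: 1200 × 0.962 = 1154
Band 3: 1990 × 0.957 = 1904
Band 4: 1260 × 0.953 = 1201
Band 5: 2020 × 0.971 + 1750 × 0.387 = 1961 + 677 = 2638
Net migration: Band 2 − 300 → 854; Band 4 − 220 → 981
End of period: [1224, 854, 1904, 981, 2638]
Dependents (band 0–9 + band 40+) = 1224 + 2638 = 3862; working-age = 3739; ratio = 3862/3739 × 100 = 103.3

103.3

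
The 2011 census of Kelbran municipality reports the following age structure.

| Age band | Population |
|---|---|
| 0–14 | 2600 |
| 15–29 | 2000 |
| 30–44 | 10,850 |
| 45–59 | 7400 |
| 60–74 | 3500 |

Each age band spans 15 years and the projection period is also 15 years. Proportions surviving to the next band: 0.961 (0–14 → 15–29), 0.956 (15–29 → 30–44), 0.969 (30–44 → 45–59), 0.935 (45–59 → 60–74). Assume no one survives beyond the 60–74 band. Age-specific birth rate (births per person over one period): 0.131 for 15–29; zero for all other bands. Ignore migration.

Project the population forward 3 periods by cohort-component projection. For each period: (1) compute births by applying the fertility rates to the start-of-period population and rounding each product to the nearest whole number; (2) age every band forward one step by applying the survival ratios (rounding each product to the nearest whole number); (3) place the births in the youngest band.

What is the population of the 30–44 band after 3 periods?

Period 1:
Births: 2000 × 0.131 = 262
15–29: 2600 × 0.961 = 2499
30–44: 2000 × 0.956 = 1912
45–59: 10850 × 0.969 = 10514
60–74: 7400 × 0.935 = 6919
Giving 262 / 2499 / 1912 / 10514 / 6919.
Period 2:
Births: 2499 × 0.131 = 327
15–29: 262 × 0.961 = 252
30–44: 2499 × 0.956 = 2389
45–59: 1912 × 0.969 = 1853
60–74: 10514 × 0.935 = 9831
Giving 327 / 252 / 2389 / 1853 / 9831.
Period 3:
Births: 252 × 0.131 = 33
15–29: 327 × 0.961 = 314
30–44: 252 × 0.956 = 241
45–59: 2389 × 0.969 = 2315
60–74: 1853 × 0.935 = 1733
Giving 33 / 314 / 241 / 2315 / 1733.

241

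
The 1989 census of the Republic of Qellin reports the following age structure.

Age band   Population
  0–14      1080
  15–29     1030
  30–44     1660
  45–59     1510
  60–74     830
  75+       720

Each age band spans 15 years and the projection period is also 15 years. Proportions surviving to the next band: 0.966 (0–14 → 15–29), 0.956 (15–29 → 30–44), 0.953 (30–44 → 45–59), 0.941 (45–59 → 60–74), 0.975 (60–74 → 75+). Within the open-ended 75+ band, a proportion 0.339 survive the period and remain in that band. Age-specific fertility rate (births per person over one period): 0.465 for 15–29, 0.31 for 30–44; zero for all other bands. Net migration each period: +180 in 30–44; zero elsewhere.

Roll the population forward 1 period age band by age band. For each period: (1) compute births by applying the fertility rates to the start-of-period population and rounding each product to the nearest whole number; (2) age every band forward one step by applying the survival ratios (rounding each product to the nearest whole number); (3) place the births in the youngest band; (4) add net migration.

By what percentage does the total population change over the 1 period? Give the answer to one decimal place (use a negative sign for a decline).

Let group 1 be 0–14 through group 6 = 75+.
Period 1.
Births: 1030 × 0.465 = 479 ; 1660 × 0.31 = 515 → total 994
Group 2: 1080 × 0.966 = 1043
Group 3: 1030 × 0.956 = 985
Group 4: 1660 × 0.953 = 1582
Group 5: 1510 × 0.941 = 1421
Group 6: 830 × 0.975 + 720 × 0.339 = 809 + 244 = 1053
Net migration: Group 3 + 180 → 1165
Giving 994 / 1043 / 1165 / 1582 / 1421 / 1053.
Total: 6830 → 7258; change = 428; percentage change = 6.3%

6.3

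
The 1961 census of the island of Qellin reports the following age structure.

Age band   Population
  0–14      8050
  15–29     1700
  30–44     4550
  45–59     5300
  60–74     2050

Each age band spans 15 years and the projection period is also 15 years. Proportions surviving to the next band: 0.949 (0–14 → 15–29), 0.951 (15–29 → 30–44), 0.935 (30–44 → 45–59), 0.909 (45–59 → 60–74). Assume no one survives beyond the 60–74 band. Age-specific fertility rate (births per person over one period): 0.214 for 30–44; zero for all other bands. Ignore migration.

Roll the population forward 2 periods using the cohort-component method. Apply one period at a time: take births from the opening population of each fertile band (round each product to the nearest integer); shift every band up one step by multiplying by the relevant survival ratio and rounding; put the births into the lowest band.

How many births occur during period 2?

[period 1]
Births: 4550 * 0.214 = 974
15–29: 8050 * 0.949 = 7639
30–44: 1700 * 0.951 = 1617
45–59: 4550 * 0.935 = 4254
60–74: 5300 * 0.909 = 4818
Giving 974 / 7639 / 1617 / 4254 / 4818.
[period 2]
Births: 1617 * 0.214 = 346
15–29: 974 * 0.949 = 924
30–44: 7639 * 0.951 = 7265
45–59: 1617 * 0.935 = 1512
60–74: 4254 * 0.909 = 3867
Giving 346 / 924 / 7265 / 1512 / 3867.

346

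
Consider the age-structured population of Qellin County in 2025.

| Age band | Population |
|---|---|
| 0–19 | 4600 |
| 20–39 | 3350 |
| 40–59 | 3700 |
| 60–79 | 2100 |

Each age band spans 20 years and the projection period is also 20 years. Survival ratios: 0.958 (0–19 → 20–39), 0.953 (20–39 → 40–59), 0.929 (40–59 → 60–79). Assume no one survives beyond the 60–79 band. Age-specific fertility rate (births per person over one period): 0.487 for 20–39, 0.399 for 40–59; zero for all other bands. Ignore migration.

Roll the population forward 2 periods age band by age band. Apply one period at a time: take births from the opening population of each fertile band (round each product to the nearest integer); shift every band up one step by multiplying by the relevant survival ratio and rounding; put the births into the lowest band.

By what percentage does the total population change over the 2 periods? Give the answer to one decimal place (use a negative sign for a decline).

Let band 1 be 0–19 through band 4 = 60–79.
After projecting period 1:
Births: 3350 × 0.487 = 1631, 3700 × 0.399 = 1476 → 3107
Band 2: 4600 × 0.958 = 4407
Band 3: 3350 × 0.953 = 3193
Band 4: 3700 × 0.929 = 3437
→ [3107, 4407, 3193, 3437]
After projecting period 2:
Births: 4407 × 0.487 = 2146, 3193 × 0.399 = 1274 → 3420
Band 2: 3107 × 0.958 = 2977
Band 3: 4407 × 0.953 = 4200
Band 4: 3193 × 0.929 = 2966
→ [3420, 2977, 4200, 2966]
Total: 13750 → 13563; change = -187; percentage change = -1.4%

-1.4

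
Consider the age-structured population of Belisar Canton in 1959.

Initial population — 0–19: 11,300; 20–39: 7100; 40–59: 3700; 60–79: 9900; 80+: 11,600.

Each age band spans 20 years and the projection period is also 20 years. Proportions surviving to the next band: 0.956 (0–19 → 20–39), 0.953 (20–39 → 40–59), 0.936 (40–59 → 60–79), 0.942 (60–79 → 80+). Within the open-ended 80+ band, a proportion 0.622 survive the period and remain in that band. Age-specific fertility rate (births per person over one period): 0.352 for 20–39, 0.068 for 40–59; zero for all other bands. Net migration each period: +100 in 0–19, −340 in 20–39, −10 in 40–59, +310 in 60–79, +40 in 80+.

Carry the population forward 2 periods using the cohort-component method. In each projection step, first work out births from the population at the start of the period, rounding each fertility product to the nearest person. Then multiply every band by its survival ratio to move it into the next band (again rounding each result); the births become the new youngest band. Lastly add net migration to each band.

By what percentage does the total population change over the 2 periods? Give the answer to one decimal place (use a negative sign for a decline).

Period 1.
Births: 7100 × 0.352 = 2499, 3700 × 0.068 = 252 → 2751
20–39: 11300 × 0.956 = 10803
40–59: 7100 × 0.953 = 6766
60–79: 3700 × 0.936 = 3463
80+: 9900 × 0.942 + 11600 × 0.622 = 9326 + 7215 = 16541
Net migration: 0–19 + 100 → 2851; 20–39 − 340 → 10463; 40–59 − 10 → 6756; 60–79 + 310 → 3773; 80+ + 40 → 16581
Giving 2851 / 10463 / 6756 / 3773 / 16581.
Period 2.
Births: 10463 × 0.352 = 3683, 6756 × 0.068 = 459 → 4142
20–39: 2851 × 0.956 = 2726
40–59: 10463 × 0.953 = 9971
60–79: 6756 × 0.936 = 6324
80+: 3773 × 0.942 + 16581 × 0.622 = 3554 + 10313 = 13867
Net migration: 0–19 + 100 → 4242; 20–39 − 340 → 2386; 40–59 − 10 → 9961; 60–79 + 310 → 6634; 80+ + 40 → 13907
Giving 4242 / 2386 / 9961 / 6634 / 13907.
Total: 43600 → 37130; change = -6470; percentage change = -14.8%

-14.8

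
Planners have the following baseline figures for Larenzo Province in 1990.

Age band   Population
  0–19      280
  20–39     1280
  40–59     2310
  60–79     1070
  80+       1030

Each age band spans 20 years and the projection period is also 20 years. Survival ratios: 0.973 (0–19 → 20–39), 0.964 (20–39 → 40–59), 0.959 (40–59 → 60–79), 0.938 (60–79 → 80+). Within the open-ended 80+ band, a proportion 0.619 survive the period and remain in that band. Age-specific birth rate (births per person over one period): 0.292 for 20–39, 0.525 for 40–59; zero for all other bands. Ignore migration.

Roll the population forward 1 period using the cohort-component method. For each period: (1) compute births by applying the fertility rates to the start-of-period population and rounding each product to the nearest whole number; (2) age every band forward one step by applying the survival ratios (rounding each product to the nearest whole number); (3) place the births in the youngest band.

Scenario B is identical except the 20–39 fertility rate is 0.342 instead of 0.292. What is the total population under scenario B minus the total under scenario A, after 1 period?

Numbering the bands 1..5 from youngest to oldest:
— Period 1 —
Births: 1280 × 0.292 = 374, 2310 × 0.525 = 1213 — total 1587
Band 2: 280 × 0.973 = 272
Band 3: 1280 × 0.964 = 1234
Band 4: 2310 × 0.959 = 2215
Band 5: 1070 × 0.938 + 1030 × 0.619 = 1004 + 638 = 1642
Giving 1587 / 272 / 1234 / 2215 / 1642.
Scenario A total after 1 period: 6950
Scenario B projection —
— Period 1 —
Births: 1280 × 0.342 = 438, 2310 × 0.525 = 1213 — total 1651
Band 2: 280 × 0.973 = 272
Band 3: 1280 × 0.964 = 1234
Band 4: 2310 × 0.959 = 2215
Band 5: 1070 × 0.938 + 1030 × 0.619 = 1004 + 638 = 1642
Giving 1651 / 272 / 1234 / 2215 / 1642.
Scenario B total after 1 period: 7014
Difference B − A = 7014 − 6950 = 64

64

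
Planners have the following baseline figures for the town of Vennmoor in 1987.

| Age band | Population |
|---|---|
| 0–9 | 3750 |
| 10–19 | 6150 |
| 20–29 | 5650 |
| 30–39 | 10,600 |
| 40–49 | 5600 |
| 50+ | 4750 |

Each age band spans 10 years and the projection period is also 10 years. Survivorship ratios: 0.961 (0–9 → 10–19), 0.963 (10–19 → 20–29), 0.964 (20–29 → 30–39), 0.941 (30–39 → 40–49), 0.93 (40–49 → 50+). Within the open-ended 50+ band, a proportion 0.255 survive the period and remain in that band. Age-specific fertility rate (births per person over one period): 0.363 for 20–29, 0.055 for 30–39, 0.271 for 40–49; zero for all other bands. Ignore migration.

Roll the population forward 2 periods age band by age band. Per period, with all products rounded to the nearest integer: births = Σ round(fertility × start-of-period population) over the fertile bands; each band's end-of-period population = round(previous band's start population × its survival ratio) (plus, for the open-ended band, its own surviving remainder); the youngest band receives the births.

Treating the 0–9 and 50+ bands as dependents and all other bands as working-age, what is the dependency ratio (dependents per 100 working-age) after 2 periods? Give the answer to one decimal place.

87.8

Period 1:
Births: 5650 × 0.363 = 2051  |  10600 × 0.055 = 583  |  5600 × 0.271 = 1518 → total 4152
10–19: 3750 × 0.961 = 3604
20–29: 6150 × 0.963 = 5922
30–39: 5650 × 0.964 = 5447
40–49: 10600 × 0.941 = 9975
50+: 5600 × 0.93 + 4750 × 0.255 = 5208 + 1211 = 6419
End of period: [4152, 3604, 5922, 5447, 9975, 6419]
Period 2:
Births: 5922 × 0.363 = 2150  |  5447 × 0.055 = 300  |  9975 × 0.271 = 2703 → total 5153
10–19: 4152 × 0.961 = 3990
20–29: 3604 × 0.963 = 3471
30–39: 5922 × 0.964 = 5709
40–49: 5447 × 0.941 = 5126
50+: 9975 × 0.93 + 6419 × 0.255 = 9277 + 1637 = 10914
End of period: [5153, 3990, 3471, 5709, 5126, 10914]
Dependents (band 0–9 + band 50+) = 5153 + 10914 = 16067; working-age = 18296; ratio = 16067/18296 × 100 = 87.8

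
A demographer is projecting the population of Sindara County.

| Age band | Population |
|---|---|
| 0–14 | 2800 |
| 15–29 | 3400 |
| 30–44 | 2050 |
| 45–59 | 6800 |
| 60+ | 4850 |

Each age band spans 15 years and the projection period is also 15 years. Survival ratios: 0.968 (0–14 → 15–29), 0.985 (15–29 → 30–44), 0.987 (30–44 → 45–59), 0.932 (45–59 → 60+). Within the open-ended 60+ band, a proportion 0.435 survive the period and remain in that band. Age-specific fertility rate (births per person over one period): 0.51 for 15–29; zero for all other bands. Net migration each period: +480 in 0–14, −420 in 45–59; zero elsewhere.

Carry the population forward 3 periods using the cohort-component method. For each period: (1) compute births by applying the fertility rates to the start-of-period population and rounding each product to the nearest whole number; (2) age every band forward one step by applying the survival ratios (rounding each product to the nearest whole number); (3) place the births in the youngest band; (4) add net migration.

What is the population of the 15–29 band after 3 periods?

1802

After projecting period 1:
Births: 3400 × 0.51 = 1734
15–29: 2800 × 0.968 = 2710
30–44: 3400 × 0.985 = 3349
45–59: 2050 × 0.987 = 2023
60+: 6800 × 0.932 + 4850 × 0.435 = 6338 + 2110 = 8448
Net migration: 0–14 + 480 → 2214; 45–59 − 420 → 1603
→ [2214, 2710, 3349, 1603, 8448]
After projecting period 2:
Births: 2710 × 0.51 = 1382
15–29: 2214 × 0.968 = 2143
30–44: 2710 × 0.985 = 2669
45–59: 3349 × 0.987 = 3305
60+: 1603 × 0.932 + 8448 × 0.435 = 1494 + 3675 = 5169
Net migration: 0–14 + 480 → 1862; 45–59 − 420 → 2885
→ [1862, 2143, 2669, 2885, 5169]
After projecting period 3:
Births: 2143 × 0.51 = 1093
15–29: 1862 × 0.968 = 1802
30–44: 2143 × 0.985 = 2111
45–59: 2669 × 0.987 = 2634
60+: 2885 × 0.932 + 5169 × 0.435 = 2689 + 2249 = 4938
Net migration: 0–14 + 480 → 1573; 45–59 − 420 → 2214
→ [1573, 1802, 2111, 2214, 4938]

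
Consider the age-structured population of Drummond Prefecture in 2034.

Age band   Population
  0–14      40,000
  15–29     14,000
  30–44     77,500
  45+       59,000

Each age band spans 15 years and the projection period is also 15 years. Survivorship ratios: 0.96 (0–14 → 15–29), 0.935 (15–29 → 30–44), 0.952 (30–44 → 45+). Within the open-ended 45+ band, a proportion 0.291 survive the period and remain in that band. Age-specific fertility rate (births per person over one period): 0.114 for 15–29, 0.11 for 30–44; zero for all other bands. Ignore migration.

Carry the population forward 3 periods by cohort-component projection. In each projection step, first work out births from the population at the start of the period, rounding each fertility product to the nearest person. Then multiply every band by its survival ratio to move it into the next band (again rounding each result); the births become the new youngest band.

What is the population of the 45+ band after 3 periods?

45509

— Period 1 —
Births: 14000 × 0.114 = 1596  |  77500 × 0.11 = 8525 — total 10121
15–29: 40000 × 0.96 = 38400
30–44: 14000 × 0.935 = 13090
45+: 77500 × 0.952 + 59000 × 0.291 = 73780 + 17169 = 90949
End of period: [10121, 38400, 13090, 90949]
— Period 2 —
Births: 38400 × 0.114 = 4378  |  13090 × 0.11 = 1440 — total 5818
15–29: 10121 × 0.96 = 9716
30–44: 38400 × 0.935 = 35904
45+: 13090 × 0.952 + 90949 × 0.291 = 12462 + 26466 = 38928
End of period: [5818, 9716, 35904, 38928]
— Period 3 —
Births: 9716 × 0.114 = 1108  |  35904 × 0.11 = 3949 — total 5057
15–29: 5818 × 0.96 = 5585
30–44: 9716 × 0.935 = 9084
45+: 35904 × 0.952 + 38928 × 0.291 = 34181 + 11328 = 45509
End of period: [5057, 5585, 9084, 45509]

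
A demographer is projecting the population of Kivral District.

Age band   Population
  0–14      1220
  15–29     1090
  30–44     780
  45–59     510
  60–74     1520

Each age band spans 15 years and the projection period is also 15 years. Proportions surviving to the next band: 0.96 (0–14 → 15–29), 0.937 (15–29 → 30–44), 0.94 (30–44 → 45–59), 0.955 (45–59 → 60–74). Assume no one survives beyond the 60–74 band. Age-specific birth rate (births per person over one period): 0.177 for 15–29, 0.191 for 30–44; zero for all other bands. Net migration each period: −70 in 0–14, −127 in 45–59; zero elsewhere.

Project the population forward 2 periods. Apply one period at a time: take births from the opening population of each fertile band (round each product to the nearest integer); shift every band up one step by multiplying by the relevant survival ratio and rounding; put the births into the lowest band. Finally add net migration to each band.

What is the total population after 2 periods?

After projecting period 1:
Births: 1090 × 0.177 = 193 ; 780 × 0.191 = 149 → 342
15–29: 1220 × 0.96 = 1171
30–44: 1090 × 0.937 = 1021
45–59: 780 × 0.94 = 733
60–74: 510 × 0.955 = 487
Net migration: 0–14 − 70 → 272; 45–59 − 127 → 606
→ [272, 1171, 1021, 606, 487]
After projecting period 2:
Births: 1171 × 0.177 = 207 ; 1021 × 0.191 = 195 → 402
15–29: 272 × 0.96 = 261
30–44: 1171 × 0.937 = 1097
45–59: 1021 × 0.94 = 960
60–74: 606 × 0.955 = 579
Net migration: 0–14 − 70 → 332; 45–59 − 127 → 833
→ [332, 261, 1097, 833, 579]
Total after period 2: 332 + 261 + 1097 + 833 + 579 = 3102

3102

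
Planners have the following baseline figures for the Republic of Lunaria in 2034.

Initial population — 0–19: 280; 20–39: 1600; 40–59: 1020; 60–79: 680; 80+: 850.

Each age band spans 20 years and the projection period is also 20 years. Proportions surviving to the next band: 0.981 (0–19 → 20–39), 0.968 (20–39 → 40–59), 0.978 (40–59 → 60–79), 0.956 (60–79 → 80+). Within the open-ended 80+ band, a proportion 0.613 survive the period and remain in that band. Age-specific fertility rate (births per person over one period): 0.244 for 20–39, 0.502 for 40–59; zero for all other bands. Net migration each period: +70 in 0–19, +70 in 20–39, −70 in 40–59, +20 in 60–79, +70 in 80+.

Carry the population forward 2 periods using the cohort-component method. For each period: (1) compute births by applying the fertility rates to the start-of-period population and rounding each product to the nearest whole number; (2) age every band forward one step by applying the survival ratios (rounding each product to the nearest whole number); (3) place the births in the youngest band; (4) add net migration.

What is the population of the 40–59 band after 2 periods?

264

Let group 1 be 0–19 through group 5 = 80+.
Period 1.
Births: 1600 × 0.244 = 390  |  1020 × 0.502 = 512 — total 902
Group 2: 280 × 0.981 = 275
Group 3: 1600 × 0.968 = 1549
Group 4: 1020 × 0.978 = 998
Group 5: 680 × 0.956 + 850 × 0.613 = 650 + 521 = 1171
Net migration: Group 1 + 70 → 972; Group 2 + 70 → 345; Group 3 − 70 → 1479; Group 4 + 20 → 1018; Group 5 + 70 → 1241
End of period: [972, 345, 1479, 1018, 1241]
Period 2.
Births: 345 × 0.244 = 84  |  1479 × 0.502 = 742 — total 826
Group 2: 972 × 0.981 = 954
Group 3: 345 × 0.968 = 334
Group 4: 1479 × 0.978 = 1446
Group 5: 1018 × 0.956 + 1241 × 0.613 = 973 + 761 = 1734
Net migration: Group 1 + 70 → 896; Group 2 + 70 → 1024; Group 3 − 70 → 264; Group 4 + 20 → 1466; Group 5 + 70 → 1804
End of period: [896, 1024, 264, 1466, 1804]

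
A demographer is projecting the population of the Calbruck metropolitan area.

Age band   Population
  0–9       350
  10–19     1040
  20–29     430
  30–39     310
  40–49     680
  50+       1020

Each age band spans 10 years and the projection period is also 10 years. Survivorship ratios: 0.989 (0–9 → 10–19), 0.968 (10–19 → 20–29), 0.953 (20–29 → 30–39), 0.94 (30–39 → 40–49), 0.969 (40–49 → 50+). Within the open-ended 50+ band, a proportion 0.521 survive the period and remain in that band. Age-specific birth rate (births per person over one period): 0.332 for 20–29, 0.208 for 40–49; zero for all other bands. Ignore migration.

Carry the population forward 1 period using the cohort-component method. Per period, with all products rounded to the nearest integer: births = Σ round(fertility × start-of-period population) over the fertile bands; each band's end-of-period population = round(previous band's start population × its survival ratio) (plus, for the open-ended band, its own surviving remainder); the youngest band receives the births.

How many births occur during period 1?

After projecting period 1:
Births: 430 × 0.332 = 143  |  680 × 0.208 = 141 → 284
10–19: 350 × 0.989 = 346
20–29: 1040 × 0.968 = 1007
30–39: 430 × 0.953 = 410
40–49: 310 × 0.94 = 291
50+: 680 × 0.969 + 1020 × 0.521 = 659 + 531 = 1190
→ [284, 346, 1007, 410, 291, 1190]

284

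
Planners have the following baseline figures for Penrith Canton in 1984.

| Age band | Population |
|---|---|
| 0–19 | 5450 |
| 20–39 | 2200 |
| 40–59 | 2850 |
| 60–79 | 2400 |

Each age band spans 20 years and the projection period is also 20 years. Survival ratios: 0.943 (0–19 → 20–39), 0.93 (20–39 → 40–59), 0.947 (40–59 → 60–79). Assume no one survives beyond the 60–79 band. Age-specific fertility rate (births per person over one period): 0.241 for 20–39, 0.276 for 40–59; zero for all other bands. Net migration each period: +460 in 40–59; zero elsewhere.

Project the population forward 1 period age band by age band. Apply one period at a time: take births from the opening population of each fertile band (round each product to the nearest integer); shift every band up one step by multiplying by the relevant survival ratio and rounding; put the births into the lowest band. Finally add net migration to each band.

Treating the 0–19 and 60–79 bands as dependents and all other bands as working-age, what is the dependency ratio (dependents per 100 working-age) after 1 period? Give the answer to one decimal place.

52.5

[period 1]
Births: 2200 × 0.241 = 530  |  2850 × 0.276 = 787 → total 1317
20–39: 5450 × 0.943 = 5139
40–59: 2200 × 0.93 = 2046
60–79: 2850 × 0.947 = 2699
Net migration: 40–59 + 460 → 2506
End of period: [1317, 5139, 2506, 2699]
Dependents (band 0–19 + band 60–79) = 1317 + 2699 = 4016; working-age = 7645; ratio = 4016/7645 × 100 = 52.5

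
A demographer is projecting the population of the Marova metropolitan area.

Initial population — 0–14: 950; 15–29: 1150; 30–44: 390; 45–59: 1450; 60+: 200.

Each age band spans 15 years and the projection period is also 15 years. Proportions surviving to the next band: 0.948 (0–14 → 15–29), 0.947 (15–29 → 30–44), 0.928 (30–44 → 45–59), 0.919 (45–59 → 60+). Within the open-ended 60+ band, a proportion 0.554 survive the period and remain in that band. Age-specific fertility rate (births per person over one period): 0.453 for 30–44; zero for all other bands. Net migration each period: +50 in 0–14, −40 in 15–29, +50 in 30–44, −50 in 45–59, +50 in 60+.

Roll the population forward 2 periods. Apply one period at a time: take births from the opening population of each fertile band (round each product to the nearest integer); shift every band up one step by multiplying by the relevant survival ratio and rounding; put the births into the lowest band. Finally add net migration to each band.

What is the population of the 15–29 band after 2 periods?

175

— Period 1 —
Births: 390 * 0.453 = 177
15–29: 950 * 0.948 = 901
30–44: 1150 * 0.947 = 1089
45–59: 390 * 0.928 = 362
60+: 1450 * 0.919 + 200 * 0.554 = 1333 + 111 = 1444
Net migration: 0–14 + 50 → 227; 15–29 − 40 → 861; 30–44 + 50 → 1139; 45–59 − 50 → 312; 60+ + 50 → 1494
→ [227, 861, 1139, 312, 1494]
— Period 2 —
Births: 1139 * 0.453 = 516
15–29: 227 * 0.948 = 215
30–44: 861 * 0.947 = 815
45–59: 1139 * 0.928 = 1057
60+: 312 * 0.919 + 1494 * 0.554 = 287 + 828 = 1115
Net migration: 0–14 + 50 → 566; 15–29 − 40 → 175; 30–44 + 50 → 865; 45–59 − 50 → 1007; 60+ + 50 → 1165
→ [566, 175, 865, 1007, 1165]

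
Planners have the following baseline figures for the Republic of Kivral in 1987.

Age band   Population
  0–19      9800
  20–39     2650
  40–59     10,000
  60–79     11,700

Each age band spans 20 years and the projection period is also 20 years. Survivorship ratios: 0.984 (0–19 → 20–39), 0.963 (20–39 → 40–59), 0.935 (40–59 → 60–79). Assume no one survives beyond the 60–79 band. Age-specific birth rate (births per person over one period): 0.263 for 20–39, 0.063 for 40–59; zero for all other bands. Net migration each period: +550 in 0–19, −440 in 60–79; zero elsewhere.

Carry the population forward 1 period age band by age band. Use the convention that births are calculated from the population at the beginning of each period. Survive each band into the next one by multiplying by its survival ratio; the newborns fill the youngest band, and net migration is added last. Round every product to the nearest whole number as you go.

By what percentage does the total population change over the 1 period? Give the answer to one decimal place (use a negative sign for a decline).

Call the groups 1 to 4, youngest first.
Period 1.
Births: 2650 × 0.263 = 697  |  10000 × 0.063 = 630 ⇒ total 1327
Group 2: 9800 × 0.984 = 9643
Group 3: 2650 × 0.963 = 2552
Group 4: 10000 × 0.935 = 9350
Net migration: Group 1 + 550 → 1877; Group 4 − 440 → 8910
Population now: 0–19=1877, 20–39=9643, 40–59=2552, 60–79=8910
Total: 34150 → 22982; change = -11168; percentage change = -32.7%

-32.7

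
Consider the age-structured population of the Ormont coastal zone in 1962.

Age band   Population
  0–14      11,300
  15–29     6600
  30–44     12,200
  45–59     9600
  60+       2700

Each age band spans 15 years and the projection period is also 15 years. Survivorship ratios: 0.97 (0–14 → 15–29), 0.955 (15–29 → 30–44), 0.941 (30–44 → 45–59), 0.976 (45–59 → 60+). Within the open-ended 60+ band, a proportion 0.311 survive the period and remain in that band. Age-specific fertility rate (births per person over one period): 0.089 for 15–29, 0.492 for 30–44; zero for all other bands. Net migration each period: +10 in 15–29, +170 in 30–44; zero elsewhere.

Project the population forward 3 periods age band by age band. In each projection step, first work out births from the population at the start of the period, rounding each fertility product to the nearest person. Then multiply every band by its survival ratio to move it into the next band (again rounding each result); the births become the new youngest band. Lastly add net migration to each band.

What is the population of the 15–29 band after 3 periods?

Period 1:
Births: 6600 × 0.089 = 587, 12200 × 0.492 = 6002 → total 6589
15–29: 11300 × 0.97 = 10961
30–44: 6600 × 0.955 = 6303
45–59: 12200 × 0.941 = 11480
60+: 9600 × 0.976 + 2700 × 0.311 = 9370 + 840 = 10210
Net migration: 15–29 + 10 → 10971; 30–44 + 170 → 6473
→ [6589, 10971, 6473, 11480, 10210]
Period 2:
Births: 10971 × 0.089 = 976, 6473 × 0.492 = 3185 → total 4161
15–29: 6589 × 0.97 = 6391
30–44: 10971 × 0.955 = 10477
45–59: 6473 × 0.941 = 6091
60+: 11480 × 0.976 + 10210 × 0.311 = 11204 + 3175 = 14379
Net migration: 15–29 + 10 → 6401; 30–44 + 170 → 10647
→ [4161, 6401, 10647, 6091, 14379]
Period 3:
Births: 6401 × 0.089 = 570, 10647 × 0.492 = 5238 → total 5808
15–29: 4161 × 0.97 = 4036
30–44: 6401 × 0.955 = 6113
45–59: 10647 × 0.941 = 10019
60+: 6091 × 0.976 + 14379 × 0.311 = 5945 + 4472 = 10417
Net migration: 15–29 + 10 → 4046; 30–44 + 170 → 6283
→ [5808, 4046, 6283, 10019, 10417]

4046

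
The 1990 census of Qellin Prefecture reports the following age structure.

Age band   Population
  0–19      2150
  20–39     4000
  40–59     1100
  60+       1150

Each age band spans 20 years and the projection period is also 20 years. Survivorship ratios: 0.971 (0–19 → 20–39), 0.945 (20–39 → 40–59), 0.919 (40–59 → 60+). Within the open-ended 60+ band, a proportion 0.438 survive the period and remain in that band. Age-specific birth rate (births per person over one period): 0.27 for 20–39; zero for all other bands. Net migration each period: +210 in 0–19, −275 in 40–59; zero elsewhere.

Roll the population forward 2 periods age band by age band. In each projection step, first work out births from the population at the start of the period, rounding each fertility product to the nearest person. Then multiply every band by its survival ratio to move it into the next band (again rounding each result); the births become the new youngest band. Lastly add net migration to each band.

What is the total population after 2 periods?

Numbering the groups 1..4 from youngest to oldest:
Period 1:
Births: 4000 × 0.27 = 1080
Group 2: 2150 × 0.971 = 2088
Group 3: 4000 × 0.945 = 3780
Group 4: 1100 × 0.919 + 1150 × 0.438 = 1011 + 504 = 1515
Net migration: Group 1 + 210 → 1290; Group 3 − 275 → 3505
Giving 1290 / 2088 / 3505 / 1515.
Period 2:
Births: 2088 × 0.27 = 564
Group 2: 1290 × 0.971 = 1253
Group 3: 2088 × 0.945 = 1973
Group 4: 3505 × 0.919 + 1515 × 0.438 = 3221 + 664 = 3885
Net migration: Group 1 + 210 → 774; Group 3 − 275 → 1698
Giving 774 / 1253 / 1698 / 3885.
Total after period 2: 774 + 1253 + 1698 + 3885 = 7610

7610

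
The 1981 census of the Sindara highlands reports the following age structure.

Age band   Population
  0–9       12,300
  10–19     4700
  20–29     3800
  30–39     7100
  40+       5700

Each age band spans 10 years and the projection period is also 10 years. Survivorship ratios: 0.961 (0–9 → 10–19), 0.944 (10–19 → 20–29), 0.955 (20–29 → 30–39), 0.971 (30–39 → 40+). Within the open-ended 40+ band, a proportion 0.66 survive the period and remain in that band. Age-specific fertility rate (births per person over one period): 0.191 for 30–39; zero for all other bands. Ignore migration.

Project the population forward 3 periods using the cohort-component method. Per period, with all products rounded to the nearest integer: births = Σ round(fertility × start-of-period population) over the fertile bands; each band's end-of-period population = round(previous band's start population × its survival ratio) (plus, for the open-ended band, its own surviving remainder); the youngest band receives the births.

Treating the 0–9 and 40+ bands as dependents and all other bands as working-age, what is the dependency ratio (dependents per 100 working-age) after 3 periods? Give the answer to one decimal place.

94.7

Call the groups 1 to 5, youngest first.
After projecting period 1:
Births: 7100 * 0.191 = 1356
Group 2: 12300 * 0.961 = 11820
Group 3: 4700 * 0.944 = 4437
Group 4: 3800 * 0.955 = 3629
Group 5: 7100 * 0.971 + 5700 * 0.66 = 6894 + 3762 = 10656
→ [1356, 11820, 4437, 3629, 10656]
After projecting period 2:
Births: 3629 * 0.191 = 693
Group 2: 1356 * 0.961 = 1303
Group 3: 11820 * 0.944 = 11158
Group 4: 4437 * 0.955 = 4237
Group 5: 3629 * 0.971 + 10656 * 0.66 = 3524 + 7033 = 10557
→ [693, 1303, 11158, 4237, 10557]
After projecting period 3:
Births: 4237 * 0.191 = 809
Group 2: 693 * 0.961 = 666
Group 3: 1303 * 0.944 = 1230
Group 4: 11158 * 0.955 = 10656
Group 5: 4237 * 0.971 + 10557 * 0.66 = 4114 + 6968 = 11082
→ [809, 666, 1230, 10656, 11082]
Dependents (band 0–9 + band 40+) = 809 + 11082 = 11891; working-age = 12552; ratio = 11891/12552 × 100 = 94.7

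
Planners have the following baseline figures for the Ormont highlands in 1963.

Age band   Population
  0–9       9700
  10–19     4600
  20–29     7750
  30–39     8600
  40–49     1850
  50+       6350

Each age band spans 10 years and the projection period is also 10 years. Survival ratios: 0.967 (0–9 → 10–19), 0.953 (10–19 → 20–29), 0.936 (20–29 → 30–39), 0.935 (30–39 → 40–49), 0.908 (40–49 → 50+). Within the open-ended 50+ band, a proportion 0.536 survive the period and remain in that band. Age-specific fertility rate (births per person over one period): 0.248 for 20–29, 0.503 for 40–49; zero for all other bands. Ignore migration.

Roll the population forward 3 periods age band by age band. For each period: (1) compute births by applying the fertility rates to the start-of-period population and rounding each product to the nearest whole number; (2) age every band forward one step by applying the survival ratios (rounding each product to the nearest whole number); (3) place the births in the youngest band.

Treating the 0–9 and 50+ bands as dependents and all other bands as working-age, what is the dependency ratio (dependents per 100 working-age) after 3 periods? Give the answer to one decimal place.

After projecting period 1:
Births: 7750 × 0.248 = 1922 ; 1850 × 0.503 = 931 → total 2853
10–19: 9700 × 0.967 = 9380
20–29: 4600 × 0.953 = 4384
30–39: 7750 × 0.936 = 7254
40–49: 8600 × 0.935 = 8041
50+: 1850 × 0.908 + 6350 × 0.536 = 1680 + 3404 = 5084
→ [2853, 9380, 4384, 7254, 8041, 5084]
After projecting period 2:
Births: 4384 × 0.248 = 1087 ; 8041 × 0.503 = 4045 → total 5132
10–19: 2853 × 0.967 = 2759
20–29: 9380 × 0.953 = 8939
30–39: 4384 × 0.936 = 4103
40–49: 7254 × 0.935 = 6782
50+: 8041 × 0.908 + 5084 × 0.536 = 7301 + 2725 = 10026
→ [5132, 2759, 8939, 4103, 6782, 10026]
After projecting period 3:
Births: 8939 × 0.248 = 2217 ; 6782 × 0.503 = 3411 → total 5628
10–19: 5132 × 0.967 = 4963
20–29: 2759 × 0.953 = 2629
30–39: 8939 × 0.936 = 8367
40–49: 4103 × 0.935 = 3836
50+: 6782 × 0.908 + 10026 × 0.536 = 6158 + 5374 = 11532
→ [5628, 4963, 2629, 8367, 3836, 11532]
Dependents (band 0–9 + band 50+) = 5628 + 11532 = 17160; working-age = 19795; ratio = 17160/19795 × 100 = 86.7

86.7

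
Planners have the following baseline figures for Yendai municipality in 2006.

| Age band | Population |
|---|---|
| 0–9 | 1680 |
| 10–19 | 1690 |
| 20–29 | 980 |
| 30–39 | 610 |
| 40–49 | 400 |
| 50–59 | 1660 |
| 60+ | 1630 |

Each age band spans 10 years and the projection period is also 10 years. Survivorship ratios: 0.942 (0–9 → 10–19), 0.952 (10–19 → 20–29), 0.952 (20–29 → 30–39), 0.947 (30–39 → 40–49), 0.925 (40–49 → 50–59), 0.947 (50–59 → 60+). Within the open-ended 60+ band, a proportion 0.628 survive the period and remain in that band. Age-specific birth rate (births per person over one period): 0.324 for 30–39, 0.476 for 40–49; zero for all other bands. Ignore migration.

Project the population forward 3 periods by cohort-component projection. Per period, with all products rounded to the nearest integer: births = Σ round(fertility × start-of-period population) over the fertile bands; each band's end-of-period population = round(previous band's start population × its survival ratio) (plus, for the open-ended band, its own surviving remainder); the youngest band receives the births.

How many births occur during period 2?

Let group 1 be 0–9 through group 7 = 60+.
— Period 1 —
Births: 610 * 0.324 = 198 ; 400 * 0.476 = 190 — total 388
Group 2: 1680 * 0.942 = 1583
Group 3: 1690 * 0.952 = 1609
Group 4: 980 * 0.952 = 933
Group 5: 610 * 0.947 = 578
Group 6: 400 * 0.925 = 370
Group 7: 1660 * 0.947 + 1630 * 0.628 = 1572 + 1024 = 2596
→ [388, 1583, 1609, 933, 578, 370, 2596]
— Period 2 —
Births: 933 * 0.324 = 302 ; 578 * 0.476 = 275 — total 577
Group 2: 388 * 0.942 = 365
Group 3: 1583 * 0.952 = 1507
Group 4: 1609 * 0.952 = 1532
Group 5: 933 * 0.947 = 884
Group 6: 578 * 0.925 = 535
Group 7: 370 * 0.947 + 2596 * 0.628 = 350 + 1630 = 1980
→ [577, 365, 1507, 1532, 884, 535, 1980]

577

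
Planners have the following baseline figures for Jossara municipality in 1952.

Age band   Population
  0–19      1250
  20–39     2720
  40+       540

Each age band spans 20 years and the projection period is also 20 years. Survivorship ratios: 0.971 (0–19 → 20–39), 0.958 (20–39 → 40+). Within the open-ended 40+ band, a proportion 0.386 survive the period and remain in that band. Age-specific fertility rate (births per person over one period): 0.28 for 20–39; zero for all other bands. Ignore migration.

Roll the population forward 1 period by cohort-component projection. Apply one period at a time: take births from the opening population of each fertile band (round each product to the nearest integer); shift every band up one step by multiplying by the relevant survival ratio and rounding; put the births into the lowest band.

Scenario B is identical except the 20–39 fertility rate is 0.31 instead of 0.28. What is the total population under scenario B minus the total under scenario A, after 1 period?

81

Call the groups 1 to 3, youngest first.
[period 1]
Births: 2720 × 0.28 = 762
Group 2: 1250 × 0.971 = 1214
Group 3: 2720 × 0.958 + 540 × 0.386 = 2606 + 208 = 2814
End of period: [762, 1214, 2814]
Scenario A total after 1 period: 4790
Scenario B projection —
[period 1]
Births: 2720 × 0.31 = 843
Group 2: 1250 × 0.971 = 1214
Group 3: 2720 × 0.958 + 540 × 0.386 = 2606 + 208 = 2814
End of period: [843, 1214, 2814]
Scenario B total after 1 period: 4871
Difference B − A = 4871 − 4790 = 81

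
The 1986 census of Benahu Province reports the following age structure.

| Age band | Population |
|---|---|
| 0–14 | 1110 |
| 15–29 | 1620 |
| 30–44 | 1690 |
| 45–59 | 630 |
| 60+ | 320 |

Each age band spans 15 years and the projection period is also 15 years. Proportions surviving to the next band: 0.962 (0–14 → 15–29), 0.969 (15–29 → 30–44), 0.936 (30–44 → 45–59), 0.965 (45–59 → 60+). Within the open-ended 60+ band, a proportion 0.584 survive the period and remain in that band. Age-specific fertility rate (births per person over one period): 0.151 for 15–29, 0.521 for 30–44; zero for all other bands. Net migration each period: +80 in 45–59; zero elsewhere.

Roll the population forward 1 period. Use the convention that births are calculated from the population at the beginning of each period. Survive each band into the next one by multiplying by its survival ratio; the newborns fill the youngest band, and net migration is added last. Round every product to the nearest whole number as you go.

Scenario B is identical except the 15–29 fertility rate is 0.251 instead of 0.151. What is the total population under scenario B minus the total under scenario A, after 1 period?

Period 1:
Births: 1620 × 0.151 = 245 ; 1690 × 0.521 = 880 → 1125
15–29: 1110 × 0.962 = 1068
30–44: 1620 × 0.969 = 1570
45–59: 1690 × 0.936 = 1582
60+: 630 × 0.965 + 320 × 0.584 = 608 + 187 = 795
Net migration: 45–59 + 80 → 1662
End of period: [1125, 1068, 1570, 1662, 795]
Scenario A total after 1 period: 6220
Scenario B projection —
Period 1:
Births: 1620 × 0.251 = 407 ; 1690 × 0.521 = 880 → 1287
15–29: 1110 × 0.962 = 1068
30–44: 1620 × 0.969 = 1570
45–59: 1690 × 0.936 = 1582
60+: 630 × 0.965 + 320 × 0.584 = 608 + 187 = 795
Net migration: 45–59 + 80 → 1662
End of period: [1287, 1068, 1570, 1662, 795]
Scenario B total after 1 period: 6382
Difference B − A = 6382 − 6220 = 162

162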